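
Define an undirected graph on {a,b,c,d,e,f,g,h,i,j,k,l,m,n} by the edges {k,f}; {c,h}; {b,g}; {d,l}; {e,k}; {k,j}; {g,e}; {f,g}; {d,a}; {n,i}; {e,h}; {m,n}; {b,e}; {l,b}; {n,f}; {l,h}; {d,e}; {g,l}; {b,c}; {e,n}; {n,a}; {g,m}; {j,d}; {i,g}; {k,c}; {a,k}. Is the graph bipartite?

No

e-b-g-e is an odd cycle (length 3), and a bipartite graph can contain only even cycles.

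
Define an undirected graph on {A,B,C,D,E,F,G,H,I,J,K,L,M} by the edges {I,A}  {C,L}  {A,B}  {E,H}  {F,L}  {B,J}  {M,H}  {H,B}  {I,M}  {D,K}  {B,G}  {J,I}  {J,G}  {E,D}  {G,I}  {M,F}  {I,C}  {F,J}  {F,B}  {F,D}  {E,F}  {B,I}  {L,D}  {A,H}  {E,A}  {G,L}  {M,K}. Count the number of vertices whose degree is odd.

Degrees: A:4, B:6, C:2, D:4, E:4, F:6, G:4, H:4, I:6, J:4, K:2, L:4, M:4
Odd-degree vertices: none.

0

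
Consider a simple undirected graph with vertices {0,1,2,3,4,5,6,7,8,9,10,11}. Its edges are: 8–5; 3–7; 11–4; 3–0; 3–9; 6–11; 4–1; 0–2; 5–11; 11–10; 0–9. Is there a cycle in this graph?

Yes

|V| = 12, |E| = 11, number of components = 2.
One cycle is 0-3-9-0.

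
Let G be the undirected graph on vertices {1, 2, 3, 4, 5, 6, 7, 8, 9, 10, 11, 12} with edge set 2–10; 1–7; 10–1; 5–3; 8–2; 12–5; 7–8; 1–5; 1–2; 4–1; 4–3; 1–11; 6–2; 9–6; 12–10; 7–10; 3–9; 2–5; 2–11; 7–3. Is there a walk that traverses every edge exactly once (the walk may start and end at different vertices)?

Yes

Degrees: 1:6, 2:6, 3:4, 4:2, 5:4, 6:2, 7:4, 8:2, 9:2, 10:4, 11:2, 12:2
Odd-degree vertices: none (0 total).
The non-isolated vertices are connected and exactly 0 have odd degree, so an Eulerian trail exists.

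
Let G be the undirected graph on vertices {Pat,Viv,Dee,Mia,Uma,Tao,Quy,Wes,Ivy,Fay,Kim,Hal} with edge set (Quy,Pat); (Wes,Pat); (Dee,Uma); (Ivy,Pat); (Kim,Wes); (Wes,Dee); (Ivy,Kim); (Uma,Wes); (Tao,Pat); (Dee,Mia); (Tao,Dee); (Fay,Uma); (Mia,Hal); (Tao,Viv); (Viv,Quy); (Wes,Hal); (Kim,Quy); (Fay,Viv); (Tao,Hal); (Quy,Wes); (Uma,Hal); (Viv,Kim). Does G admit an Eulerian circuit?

Yes

Degrees: Pat:4, Viv:4, Dee:4, Mia:2, Uma:4, Tao:4, Quy:4, Wes:6, Ivy:2, Fay:2, Kim:4, Hal:4
All degrees are even and the non-isolated vertices are connected — an Eulerian circuit exists.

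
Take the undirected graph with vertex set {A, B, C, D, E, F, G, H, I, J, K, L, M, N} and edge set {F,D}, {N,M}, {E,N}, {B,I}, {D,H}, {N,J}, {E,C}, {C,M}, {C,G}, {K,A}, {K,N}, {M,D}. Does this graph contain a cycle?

|V| = 14, |E| = 12, number of components = 3.
Since 12 > 14 - 3, a cycle must exist; for instance N-M-C-E-N.

Yes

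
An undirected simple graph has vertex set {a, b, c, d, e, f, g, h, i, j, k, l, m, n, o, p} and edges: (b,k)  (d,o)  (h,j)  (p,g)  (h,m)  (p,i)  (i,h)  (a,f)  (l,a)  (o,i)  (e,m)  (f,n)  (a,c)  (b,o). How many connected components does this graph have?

Component: {a, c, f, l, n}
Component: {b, d, e, g, h, i, j, k, m, o, p}

2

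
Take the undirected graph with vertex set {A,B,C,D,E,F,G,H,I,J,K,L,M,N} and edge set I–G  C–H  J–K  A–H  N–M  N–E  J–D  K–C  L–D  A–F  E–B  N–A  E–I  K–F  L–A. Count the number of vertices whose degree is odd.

Degrees: A:4, B:1, C:2, D:2, E:3, F:2, G:1, H:2, I:2, J:2, K:3, L:2, M:1, N:3
Odd-degree vertices: B, E, G, K, M, N.

6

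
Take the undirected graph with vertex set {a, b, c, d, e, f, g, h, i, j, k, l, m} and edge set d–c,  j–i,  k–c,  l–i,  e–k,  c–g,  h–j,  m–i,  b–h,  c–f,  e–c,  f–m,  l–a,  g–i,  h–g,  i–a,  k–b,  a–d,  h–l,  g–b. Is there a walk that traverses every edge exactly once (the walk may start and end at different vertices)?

No

Degrees: a:3, b:3, c:5, d:2, e:2, f:2, g:4, h:4, i:5, j:2, k:3, l:3, m:2
Odd-degree vertices: a, b, c, i, k, l (6 total).
An Eulerian trail requires 0 or 2 odd-degree vertices; here there are 6.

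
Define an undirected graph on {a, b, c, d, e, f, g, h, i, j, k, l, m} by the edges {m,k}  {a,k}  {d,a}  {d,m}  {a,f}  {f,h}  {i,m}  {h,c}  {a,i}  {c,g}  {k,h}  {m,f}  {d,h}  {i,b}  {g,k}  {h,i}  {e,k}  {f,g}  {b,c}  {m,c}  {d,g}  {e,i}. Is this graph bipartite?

Yes

Partition the vertices as {c, d, f, i, j, k, l} vs {a, b, e, g, h, m}. Each listed edge has one endpoint in each part, so the graph is bipartite.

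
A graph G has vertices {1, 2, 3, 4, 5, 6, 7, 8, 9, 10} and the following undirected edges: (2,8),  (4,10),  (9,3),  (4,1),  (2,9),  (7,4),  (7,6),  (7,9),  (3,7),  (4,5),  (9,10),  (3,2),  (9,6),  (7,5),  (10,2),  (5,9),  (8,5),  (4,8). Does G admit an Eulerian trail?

Degrees: 1:1, 2:4, 3:3, 4:5, 5:4, 6:2, 7:5, 8:3, 9:6, 10:3
Odd-degree vertices: 1, 3, 4, 7, 8, 10 (6 total).
With 6 odd-degree vertices (more than two), no single trail can use every edge.

No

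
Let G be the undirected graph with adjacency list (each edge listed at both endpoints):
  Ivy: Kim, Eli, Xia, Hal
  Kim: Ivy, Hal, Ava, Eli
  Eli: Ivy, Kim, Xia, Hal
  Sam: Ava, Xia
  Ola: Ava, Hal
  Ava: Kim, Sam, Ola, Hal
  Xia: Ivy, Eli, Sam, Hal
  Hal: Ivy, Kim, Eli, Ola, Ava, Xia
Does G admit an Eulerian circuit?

Degrees: Ivy:4, Kim:4, Eli:4, Sam:2, Ola:2, Ava:4, Xia:4, Hal:6
Every vertex has even degree and the edges form a single connected piece, so an Eulerian circuit exists.

Yes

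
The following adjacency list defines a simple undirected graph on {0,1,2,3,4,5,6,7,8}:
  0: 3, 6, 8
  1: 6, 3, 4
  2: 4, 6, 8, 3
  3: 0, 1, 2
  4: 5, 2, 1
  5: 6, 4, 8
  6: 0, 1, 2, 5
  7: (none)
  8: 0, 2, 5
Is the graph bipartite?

Yes

A valid 2-coloring puts {3, 4, 6, 7, 8} on one side and {0, 1, 2, 5} on the other; every edge crosses between the two sides.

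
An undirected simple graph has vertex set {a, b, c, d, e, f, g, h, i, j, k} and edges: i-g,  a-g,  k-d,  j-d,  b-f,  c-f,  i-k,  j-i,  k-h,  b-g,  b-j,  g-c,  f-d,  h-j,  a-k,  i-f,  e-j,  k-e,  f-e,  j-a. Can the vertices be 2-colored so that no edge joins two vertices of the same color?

Yes

Color {f, g, j, k} black and {a, b, c, d, e, h, i} white. No edge joins two same-colored vertices, so the graph is bipartite.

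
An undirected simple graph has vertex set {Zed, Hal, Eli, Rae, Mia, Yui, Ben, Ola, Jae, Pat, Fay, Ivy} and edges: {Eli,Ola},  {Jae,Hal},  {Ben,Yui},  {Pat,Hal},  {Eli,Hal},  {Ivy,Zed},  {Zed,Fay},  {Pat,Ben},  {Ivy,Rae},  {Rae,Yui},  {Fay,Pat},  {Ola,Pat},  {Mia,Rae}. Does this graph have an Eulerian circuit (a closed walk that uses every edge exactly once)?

No

Degrees: Zed:2, Hal:3, Eli:2, Rae:3, Mia:1, Yui:2, Ben:2, Ola:2, Jae:1, Pat:4, Fay:2, Ivy:2
Hal, Rae, Mia, Jae have odd degree; an Eulerian circuit needs every degree to be even, so none exists.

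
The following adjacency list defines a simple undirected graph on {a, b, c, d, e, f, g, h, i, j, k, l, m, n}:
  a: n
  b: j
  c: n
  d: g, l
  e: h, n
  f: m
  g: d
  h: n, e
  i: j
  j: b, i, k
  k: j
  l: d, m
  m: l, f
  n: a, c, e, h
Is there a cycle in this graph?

|V| = 14, |E| = 12, number of components = 3.
Since 12 > 14 - 3, a cycle must exist; for instance n-h-e-n.

Yes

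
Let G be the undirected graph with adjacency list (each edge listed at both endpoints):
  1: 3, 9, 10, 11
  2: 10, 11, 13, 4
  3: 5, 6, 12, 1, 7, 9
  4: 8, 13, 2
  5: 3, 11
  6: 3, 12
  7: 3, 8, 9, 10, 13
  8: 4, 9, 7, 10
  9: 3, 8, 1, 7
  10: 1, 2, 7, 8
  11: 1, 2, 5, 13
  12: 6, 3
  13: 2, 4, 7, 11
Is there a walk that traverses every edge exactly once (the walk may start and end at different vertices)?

Degrees: 1:4, 2:4, 3:6, 4:3, 5:2, 6:2, 7:5, 8:4, 9:4, 10:4, 11:4, 12:2, 13:4
Odd-degree vertices: 4, 7 (2 total).
With 2 odd-degree vertices and all edges in one connected piece, an Eulerian trail exists (from 4 to 7).

Yes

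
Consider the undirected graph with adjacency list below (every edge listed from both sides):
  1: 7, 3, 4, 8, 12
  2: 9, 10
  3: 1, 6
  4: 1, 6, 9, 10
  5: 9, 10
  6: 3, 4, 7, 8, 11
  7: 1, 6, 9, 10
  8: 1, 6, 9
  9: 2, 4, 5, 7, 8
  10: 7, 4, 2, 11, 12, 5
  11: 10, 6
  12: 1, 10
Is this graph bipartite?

Yes

Color {2, 3, 4, 5, 7, 8, 11, 12} black and {1, 6, 9, 10} white. No edge joins two same-colored vertices, so the graph is bipartite.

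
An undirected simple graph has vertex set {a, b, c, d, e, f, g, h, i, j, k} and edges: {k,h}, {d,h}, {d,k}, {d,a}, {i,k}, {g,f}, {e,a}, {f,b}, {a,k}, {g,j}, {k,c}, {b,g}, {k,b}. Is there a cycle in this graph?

Yes

|V| = 11, |E| = 13, number of components = 1.
One cycle is b-g-f-b.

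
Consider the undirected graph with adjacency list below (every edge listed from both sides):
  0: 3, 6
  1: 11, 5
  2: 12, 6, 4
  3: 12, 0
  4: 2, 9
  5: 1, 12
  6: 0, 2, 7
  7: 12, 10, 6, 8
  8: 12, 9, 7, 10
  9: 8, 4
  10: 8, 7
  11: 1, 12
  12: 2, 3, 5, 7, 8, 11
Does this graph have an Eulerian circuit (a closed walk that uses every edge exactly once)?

Degrees: 0:2, 1:2, 2:3, 3:2, 4:2, 5:2, 6:3, 7:4, 8:4, 9:2, 10:2, 11:2, 12:6
2, 6 have odd degree; an Eulerian circuit needs every degree to be even, so none exists.

No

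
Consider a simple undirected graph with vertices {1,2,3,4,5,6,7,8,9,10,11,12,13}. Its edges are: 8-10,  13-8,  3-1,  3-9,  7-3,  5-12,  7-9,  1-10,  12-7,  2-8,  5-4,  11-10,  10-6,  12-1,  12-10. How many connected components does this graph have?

Component: {1, 2, 3, 4, 5, 6, 7, 8, 9, 10, 11, 12, 13}

1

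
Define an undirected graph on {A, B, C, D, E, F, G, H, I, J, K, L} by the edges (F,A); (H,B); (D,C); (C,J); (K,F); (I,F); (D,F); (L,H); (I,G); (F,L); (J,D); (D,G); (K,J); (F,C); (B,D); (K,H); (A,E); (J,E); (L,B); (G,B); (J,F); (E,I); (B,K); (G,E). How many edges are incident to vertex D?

Neighbors of D: B, C, F, G, J.

5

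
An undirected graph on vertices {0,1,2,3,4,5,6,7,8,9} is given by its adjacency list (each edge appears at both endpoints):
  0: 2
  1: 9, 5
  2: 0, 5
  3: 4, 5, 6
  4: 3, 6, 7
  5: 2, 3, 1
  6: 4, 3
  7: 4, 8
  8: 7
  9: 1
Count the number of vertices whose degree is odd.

Degrees: 0:1, 1:2, 2:2, 3:3, 4:3, 5:3, 6:2, 7:2, 8:1, 9:1
Odd-degree vertices: 0, 3, 4, 5, 8, 9.

6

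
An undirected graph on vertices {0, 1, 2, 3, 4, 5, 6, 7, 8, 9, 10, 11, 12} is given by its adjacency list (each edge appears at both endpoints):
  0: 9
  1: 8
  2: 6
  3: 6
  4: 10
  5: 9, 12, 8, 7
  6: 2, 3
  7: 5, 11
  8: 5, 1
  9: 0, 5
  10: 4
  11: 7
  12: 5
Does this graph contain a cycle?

No

The graph has 13 vertices, 10 edges, and 3 connected components.
A forest on 13 vertices with 3 components has exactly 10 edges, which matches — so no cycle.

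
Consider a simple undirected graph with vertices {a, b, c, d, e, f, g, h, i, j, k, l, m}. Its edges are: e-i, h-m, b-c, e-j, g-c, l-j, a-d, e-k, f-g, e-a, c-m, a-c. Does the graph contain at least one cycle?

The graph has 13 vertices, 12 edges, and 1 connected component.
Since 12 = 13 - 1, the graph is a forest and contains no cycle.

No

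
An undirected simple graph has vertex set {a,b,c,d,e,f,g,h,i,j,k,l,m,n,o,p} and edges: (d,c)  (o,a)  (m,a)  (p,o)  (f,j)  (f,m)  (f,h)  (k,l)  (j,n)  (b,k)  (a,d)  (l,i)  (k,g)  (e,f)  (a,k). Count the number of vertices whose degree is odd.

8

Degrees: a:4, b:1, c:1, d:2, e:1, f:4, g:1, h:1, i:1, j:2, k:4, l:2, m:2, n:1, o:2, p:1
Odd-degree vertices: b, c, e, g, h, i, n, p.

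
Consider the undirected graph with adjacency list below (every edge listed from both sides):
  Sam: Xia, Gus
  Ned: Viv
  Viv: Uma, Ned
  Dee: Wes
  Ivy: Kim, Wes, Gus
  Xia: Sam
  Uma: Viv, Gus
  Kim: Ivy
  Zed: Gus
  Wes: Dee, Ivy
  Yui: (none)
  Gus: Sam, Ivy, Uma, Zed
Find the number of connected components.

2

Component: {Yui}
Component: {Sam, Ned, Viv, Dee, Ivy, Xia, Uma, Kim, Zed, Wes, Gus}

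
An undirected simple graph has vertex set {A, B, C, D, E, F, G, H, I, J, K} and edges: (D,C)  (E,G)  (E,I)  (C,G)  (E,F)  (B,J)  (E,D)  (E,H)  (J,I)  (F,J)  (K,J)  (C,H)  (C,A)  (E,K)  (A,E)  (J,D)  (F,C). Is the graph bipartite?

Color {C, E, J} black and {A, B, D, F, G, H, I, K} white. No edge joins two same-colored vertices, so the graph is bipartite.

Yes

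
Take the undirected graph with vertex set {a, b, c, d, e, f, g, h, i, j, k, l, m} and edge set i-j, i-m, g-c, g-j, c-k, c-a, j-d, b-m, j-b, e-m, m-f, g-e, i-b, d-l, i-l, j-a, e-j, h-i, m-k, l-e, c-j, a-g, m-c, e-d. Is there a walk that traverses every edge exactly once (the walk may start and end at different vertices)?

No

Degrees: a:3, b:3, c:5, d:3, e:5, f:1, g:4, h:1, i:5, j:7, k:2, l:3, m:6
Odd-degree vertices: a, b, c, d, e, f, h, i, j, l (10 total).
With 10 odd-degree vertices (more than two), no single trail can use every edge.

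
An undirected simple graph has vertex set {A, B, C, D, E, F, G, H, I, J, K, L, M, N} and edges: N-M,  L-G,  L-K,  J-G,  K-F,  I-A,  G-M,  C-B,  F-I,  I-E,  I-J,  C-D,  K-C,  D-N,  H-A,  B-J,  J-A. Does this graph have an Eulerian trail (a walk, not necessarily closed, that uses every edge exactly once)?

No

Degrees: A:3, B:2, C:3, D:2, E:1, F:2, G:3, H:1, I:4, J:4, K:3, L:2, M:2, N:2
Odd-degree vertices: A, C, E, G, H, K (6 total).
With 6 odd-degree vertices (more than two), no single trail can use every edge.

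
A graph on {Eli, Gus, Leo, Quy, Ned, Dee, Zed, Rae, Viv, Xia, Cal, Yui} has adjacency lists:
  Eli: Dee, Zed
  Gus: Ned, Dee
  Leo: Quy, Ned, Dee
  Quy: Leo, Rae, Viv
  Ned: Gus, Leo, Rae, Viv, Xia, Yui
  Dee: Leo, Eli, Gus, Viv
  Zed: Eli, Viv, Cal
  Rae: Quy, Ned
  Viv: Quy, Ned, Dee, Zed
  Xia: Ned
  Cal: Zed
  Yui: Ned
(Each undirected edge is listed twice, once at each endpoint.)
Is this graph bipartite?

Yes

A valid 2-coloring puts {Quy, Ned, Dee, Zed} on one side and {Eli, Gus, Leo, Rae, Viv, Xia, Cal, Yui} on the other; every edge crosses between the two sides.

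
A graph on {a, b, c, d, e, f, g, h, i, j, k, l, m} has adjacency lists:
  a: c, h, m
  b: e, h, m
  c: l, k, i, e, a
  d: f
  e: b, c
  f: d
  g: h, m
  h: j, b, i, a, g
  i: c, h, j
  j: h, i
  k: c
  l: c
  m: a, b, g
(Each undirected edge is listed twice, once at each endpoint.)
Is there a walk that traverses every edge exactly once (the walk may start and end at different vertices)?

Degrees: a:3, b:3, c:5, d:1, e:2, f:1, g:2, h:5, i:3, j:2, k:1, l:1, m:3
Odd-degree vertices: a, b, c, d, f, h, i, k, l, m (10 total).
An Eulerian trail requires 0 or 2 odd-degree vertices; here there are 10.

No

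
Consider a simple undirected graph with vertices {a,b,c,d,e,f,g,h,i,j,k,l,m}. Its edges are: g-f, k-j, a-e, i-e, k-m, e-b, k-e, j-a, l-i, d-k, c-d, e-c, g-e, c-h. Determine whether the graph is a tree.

No

The graph has 13 vertices and 14 edges.
Connected but with 14 > 12 edges, so it has a cycle and is not a tree.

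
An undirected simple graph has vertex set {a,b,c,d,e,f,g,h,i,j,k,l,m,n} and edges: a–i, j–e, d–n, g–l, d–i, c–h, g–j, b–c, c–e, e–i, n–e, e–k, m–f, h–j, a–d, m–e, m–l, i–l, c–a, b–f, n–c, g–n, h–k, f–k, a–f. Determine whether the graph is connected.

Starting from a and exploring outward reaches every vertex (a, c, i, d, f, n, b, e, h, l, m, k, g, j); the graph is connected.

Yes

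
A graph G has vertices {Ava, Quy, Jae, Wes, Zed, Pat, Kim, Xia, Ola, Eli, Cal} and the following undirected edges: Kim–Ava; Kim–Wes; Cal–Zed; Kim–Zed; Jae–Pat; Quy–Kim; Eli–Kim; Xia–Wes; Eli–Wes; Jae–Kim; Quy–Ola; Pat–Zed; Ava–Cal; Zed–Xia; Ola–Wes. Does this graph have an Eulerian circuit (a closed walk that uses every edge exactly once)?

Degrees: Ava:2, Quy:2, Jae:2, Wes:4, Zed:4, Pat:2, Kim:6, Xia:2, Ola:2, Eli:2, Cal:2
Every vertex has even degree and the edges form a single connected piece, so an Eulerian circuit exists.

Yes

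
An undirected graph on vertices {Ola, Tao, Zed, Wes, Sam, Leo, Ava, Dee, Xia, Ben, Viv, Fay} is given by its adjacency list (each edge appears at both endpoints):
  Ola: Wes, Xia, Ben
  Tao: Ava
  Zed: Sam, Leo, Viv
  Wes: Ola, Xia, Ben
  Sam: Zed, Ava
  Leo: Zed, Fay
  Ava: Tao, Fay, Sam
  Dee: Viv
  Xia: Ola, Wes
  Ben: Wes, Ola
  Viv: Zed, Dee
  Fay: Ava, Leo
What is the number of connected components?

2

Component: {Ola, Wes, Xia, Ben}
Component: {Tao, Zed, Sam, Leo, Ava, Dee, Viv, Fay}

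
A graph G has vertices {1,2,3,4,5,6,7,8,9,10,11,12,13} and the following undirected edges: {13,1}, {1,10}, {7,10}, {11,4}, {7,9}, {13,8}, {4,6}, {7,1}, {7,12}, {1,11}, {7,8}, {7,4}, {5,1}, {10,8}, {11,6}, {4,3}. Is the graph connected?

No

Component: {2}
Component: {1, 3, 4, 5, 6, 7, 8, 9, 10, 11, 12, 13}
No edge joins these 2 groups, so the graph is disconnected.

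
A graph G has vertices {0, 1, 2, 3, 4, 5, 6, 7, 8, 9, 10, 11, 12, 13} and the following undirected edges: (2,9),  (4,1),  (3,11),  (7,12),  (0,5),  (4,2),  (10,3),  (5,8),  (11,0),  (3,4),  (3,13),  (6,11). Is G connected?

Component: {7, 12}
Component: {0, 1, 2, 3, 4, 5, 6, 8, 9, 10, 11, 13}
There are 2 separate components, so the graph is not connected.

No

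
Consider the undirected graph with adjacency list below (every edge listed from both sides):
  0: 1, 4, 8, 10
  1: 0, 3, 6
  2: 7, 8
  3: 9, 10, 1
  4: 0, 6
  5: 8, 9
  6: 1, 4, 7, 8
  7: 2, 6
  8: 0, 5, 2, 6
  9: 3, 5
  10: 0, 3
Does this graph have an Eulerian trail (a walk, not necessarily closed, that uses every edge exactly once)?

Degrees: 0:4, 1:3, 2:2, 3:3, 4:2, 5:2, 6:4, 7:2, 8:4, 9:2, 10:2
Odd-degree vertices: 1, 3 (2 total).
The non-isolated vertices are connected and exactly 2 have odd degree, so an Eulerian trail exists (from 1 to 3).

Yes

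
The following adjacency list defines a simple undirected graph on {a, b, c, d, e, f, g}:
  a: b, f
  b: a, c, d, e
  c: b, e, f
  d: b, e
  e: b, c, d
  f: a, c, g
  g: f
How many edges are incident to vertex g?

1

Neighbors of g: f.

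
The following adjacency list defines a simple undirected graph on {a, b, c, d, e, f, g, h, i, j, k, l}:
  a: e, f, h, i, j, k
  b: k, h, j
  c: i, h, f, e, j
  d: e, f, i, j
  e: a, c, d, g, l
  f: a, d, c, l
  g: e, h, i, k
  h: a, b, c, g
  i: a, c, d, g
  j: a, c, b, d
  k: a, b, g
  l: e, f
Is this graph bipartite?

Yes

Partition the vertices as {e, f, h, i, j, k} vs {a, b, c, d, g, l}. Each listed edge has one endpoint in each part, so the graph is bipartite.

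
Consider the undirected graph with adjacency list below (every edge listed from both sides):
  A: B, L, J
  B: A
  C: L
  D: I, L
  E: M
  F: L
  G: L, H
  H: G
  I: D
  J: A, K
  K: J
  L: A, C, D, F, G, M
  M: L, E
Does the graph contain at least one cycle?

No

The graph has 13 vertices, 12 edges, and 1 connected component.
A forest on 13 vertices with 1 component has exactly 12 edges, which matches — so no cycle.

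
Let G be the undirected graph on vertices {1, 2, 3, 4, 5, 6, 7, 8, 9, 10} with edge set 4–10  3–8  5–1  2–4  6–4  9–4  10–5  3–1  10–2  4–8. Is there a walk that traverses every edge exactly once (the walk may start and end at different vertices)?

Degrees: 1:2, 2:2, 3:2, 4:5, 5:2, 6:1, 7:0, 8:2, 9:1, 10:3
Odd-degree vertices: 4, 6, 9, 10 (4 total).
With 4 odd-degree vertices (more than two), no single trail can use every edge.

No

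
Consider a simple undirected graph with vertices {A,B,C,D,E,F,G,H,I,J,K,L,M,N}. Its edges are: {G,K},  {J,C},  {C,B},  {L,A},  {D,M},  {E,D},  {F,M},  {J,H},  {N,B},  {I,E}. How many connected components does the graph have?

4

Component: {A, L}
Component: {G, K}
Component: {B, C, H, J, N}
Component: {D, E, F, I, M}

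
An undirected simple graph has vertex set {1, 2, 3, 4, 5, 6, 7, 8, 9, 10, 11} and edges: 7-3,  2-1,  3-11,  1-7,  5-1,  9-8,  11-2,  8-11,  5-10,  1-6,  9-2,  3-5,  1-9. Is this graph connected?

No

Component: {4}
Component: {1, 2, 3, 5, 6, 7, 8, 9, 10, 11}
There are 2 separate components, so the graph is not connected.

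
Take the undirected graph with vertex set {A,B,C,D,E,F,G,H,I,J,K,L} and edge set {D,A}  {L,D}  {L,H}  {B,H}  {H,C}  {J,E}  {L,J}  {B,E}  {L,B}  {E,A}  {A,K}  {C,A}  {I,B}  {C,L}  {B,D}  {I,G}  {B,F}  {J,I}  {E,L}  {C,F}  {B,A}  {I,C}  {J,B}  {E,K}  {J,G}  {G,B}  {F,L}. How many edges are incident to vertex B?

9

Neighbors of B: A, D, E, F, G, H, I, J, L.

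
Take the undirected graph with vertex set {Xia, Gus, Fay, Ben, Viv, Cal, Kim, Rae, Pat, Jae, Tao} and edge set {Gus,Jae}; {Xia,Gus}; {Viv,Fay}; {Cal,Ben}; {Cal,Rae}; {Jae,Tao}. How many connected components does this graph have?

Component: {Kim}
Component: {Pat}
Component: {Fay, Viv}
Component: {Ben, Cal, Rae}
Component: {Xia, Gus, Jae, Tao}

5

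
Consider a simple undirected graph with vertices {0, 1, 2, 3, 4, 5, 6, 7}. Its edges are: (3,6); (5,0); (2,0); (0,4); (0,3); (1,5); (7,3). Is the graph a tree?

Yes

|V| = 8, |E| = 7.
Connected and |E| = |V| - 1, which characterizes a tree.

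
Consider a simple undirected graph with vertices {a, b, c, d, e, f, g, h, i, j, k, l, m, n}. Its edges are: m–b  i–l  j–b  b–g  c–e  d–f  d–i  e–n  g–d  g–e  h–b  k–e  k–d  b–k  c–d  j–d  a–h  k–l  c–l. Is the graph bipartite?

Yes

A valid 2-coloring puts {c, f, g, h, i, j, k, m, n} on one side and {a, b, d, e, l} on the other; every edge crosses between the two sides.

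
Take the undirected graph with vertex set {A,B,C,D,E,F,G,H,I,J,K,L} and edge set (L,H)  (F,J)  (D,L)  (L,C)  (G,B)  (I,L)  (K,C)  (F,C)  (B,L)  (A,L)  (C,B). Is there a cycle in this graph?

Yes

The graph has 12 vertices, 11 edges, and 2 connected components.
Since 11 > 12 - 2, a cycle must exist; for instance L-C-B-L.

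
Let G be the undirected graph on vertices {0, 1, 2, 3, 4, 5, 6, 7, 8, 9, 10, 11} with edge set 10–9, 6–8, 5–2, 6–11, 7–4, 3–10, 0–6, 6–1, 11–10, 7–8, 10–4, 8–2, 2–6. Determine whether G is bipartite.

No

The cycle 8-2-6-8 has length 3, which is odd, so the graph is not bipartite.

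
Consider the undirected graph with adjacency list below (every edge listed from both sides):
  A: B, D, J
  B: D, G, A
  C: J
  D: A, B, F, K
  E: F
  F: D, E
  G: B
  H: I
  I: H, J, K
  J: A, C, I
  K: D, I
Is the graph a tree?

The graph has 11 vertices and 12 edges.
A tree on 11 vertices has exactly 10 edges; this graph has 12, so it contains a cycle and is not a tree.

No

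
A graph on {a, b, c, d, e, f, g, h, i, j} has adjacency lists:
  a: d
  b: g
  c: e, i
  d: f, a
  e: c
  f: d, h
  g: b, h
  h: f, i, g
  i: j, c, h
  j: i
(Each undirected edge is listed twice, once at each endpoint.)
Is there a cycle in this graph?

The graph has 10 vertices, 9 edges, and 1 connected component.
A forest on 10 vertices with 1 component has exactly 9 edges, which matches — so no cycle.

No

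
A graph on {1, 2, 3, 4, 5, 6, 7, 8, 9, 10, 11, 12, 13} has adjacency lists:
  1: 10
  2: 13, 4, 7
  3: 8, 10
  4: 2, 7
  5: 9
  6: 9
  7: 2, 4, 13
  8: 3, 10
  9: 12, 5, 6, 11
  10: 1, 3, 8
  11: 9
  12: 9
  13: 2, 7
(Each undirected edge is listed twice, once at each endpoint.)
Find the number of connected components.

Component: {1, 3, 8, 10}
Component: {2, 4, 7, 13}
Component: {5, 6, 9, 11, 12}

3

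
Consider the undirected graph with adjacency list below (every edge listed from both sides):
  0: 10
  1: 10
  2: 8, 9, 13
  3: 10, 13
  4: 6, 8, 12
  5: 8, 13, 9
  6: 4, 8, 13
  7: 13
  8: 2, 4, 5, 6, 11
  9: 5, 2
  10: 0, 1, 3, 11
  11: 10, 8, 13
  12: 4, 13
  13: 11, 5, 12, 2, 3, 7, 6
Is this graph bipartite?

No

6-8-4-6 is an odd cycle (length 3), and a bipartite graph can contain only even cycles.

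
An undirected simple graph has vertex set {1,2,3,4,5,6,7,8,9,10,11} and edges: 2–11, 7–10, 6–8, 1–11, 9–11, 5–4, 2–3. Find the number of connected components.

4

Component: {4, 5}
Component: {6, 8}
Component: {7, 10}
Component: {1, 2, 3, 9, 11}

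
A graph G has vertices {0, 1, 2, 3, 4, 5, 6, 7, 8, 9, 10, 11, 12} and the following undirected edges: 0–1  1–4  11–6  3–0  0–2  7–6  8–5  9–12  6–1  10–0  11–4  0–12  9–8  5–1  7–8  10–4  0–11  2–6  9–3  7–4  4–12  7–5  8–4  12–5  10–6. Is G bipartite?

8-7-5-8 is an odd cycle (length 3), and a bipartite graph can contain only even cycles.

No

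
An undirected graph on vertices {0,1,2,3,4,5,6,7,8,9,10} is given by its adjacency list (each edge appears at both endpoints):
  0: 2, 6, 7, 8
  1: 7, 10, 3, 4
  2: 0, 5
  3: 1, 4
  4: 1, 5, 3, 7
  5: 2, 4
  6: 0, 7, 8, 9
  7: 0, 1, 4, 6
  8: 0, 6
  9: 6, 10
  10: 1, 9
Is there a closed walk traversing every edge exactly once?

Degrees: 0:4, 1:4, 2:2, 3:2, 4:4, 5:2, 6:4, 7:4, 8:2, 9:2, 10:2
All degrees are even and the non-isolated vertices are connected — an Eulerian circuit exists.

Yes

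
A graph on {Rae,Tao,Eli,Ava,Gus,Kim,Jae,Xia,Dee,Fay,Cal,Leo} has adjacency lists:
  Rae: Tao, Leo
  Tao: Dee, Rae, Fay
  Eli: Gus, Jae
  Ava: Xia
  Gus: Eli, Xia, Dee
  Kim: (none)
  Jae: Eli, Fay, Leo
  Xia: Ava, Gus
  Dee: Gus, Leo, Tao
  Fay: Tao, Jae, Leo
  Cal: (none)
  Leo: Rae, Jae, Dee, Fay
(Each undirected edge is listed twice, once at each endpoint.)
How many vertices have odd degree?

Degrees: Rae:2, Tao:3, Eli:2, Ava:1, Gus:3, Kim:0, Jae:3, Xia:2, Dee:3, Fay:3, Cal:0, Leo:4
Odd-degree vertices: Tao, Ava, Gus, Jae, Dee, Fay.

6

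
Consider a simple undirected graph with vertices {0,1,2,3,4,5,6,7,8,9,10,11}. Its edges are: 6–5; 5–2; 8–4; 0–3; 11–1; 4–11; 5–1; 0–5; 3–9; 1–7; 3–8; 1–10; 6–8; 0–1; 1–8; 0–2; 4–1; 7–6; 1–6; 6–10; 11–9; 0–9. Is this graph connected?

A breadth-first search from 0 visits 0, 1, 5, 3, 9, 2, 7, 11, 10, 8, 6, 4 — all 12 vertices — so the graph is connected.

Yes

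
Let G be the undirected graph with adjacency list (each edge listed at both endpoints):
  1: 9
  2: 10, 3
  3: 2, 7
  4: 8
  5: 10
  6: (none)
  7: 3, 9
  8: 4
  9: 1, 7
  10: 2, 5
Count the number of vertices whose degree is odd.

Degrees: 1:1, 2:2, 3:2, 4:1, 5:1, 6:0, 7:2, 8:1, 9:2, 10:2
Odd-degree vertices: 1, 4, 5, 8.

4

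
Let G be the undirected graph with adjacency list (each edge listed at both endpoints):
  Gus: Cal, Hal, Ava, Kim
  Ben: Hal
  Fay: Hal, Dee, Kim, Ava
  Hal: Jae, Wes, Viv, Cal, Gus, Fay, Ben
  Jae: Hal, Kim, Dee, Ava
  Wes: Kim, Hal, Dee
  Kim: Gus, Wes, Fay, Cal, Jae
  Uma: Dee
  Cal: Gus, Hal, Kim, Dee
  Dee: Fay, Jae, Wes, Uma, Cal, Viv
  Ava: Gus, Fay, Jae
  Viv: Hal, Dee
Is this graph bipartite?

The cycle Cal-Gus-Ava-Fay-Dee-Cal has length 5, which is odd, so the graph is not bipartite.

No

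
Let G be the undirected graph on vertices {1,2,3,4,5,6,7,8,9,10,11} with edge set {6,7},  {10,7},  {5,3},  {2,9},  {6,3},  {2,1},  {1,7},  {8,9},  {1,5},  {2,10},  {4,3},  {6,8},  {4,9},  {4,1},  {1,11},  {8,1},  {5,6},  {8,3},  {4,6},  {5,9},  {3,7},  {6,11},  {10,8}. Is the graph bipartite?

7-3-6-7 is an odd cycle (length 3), and a bipartite graph can contain only even cycles.

No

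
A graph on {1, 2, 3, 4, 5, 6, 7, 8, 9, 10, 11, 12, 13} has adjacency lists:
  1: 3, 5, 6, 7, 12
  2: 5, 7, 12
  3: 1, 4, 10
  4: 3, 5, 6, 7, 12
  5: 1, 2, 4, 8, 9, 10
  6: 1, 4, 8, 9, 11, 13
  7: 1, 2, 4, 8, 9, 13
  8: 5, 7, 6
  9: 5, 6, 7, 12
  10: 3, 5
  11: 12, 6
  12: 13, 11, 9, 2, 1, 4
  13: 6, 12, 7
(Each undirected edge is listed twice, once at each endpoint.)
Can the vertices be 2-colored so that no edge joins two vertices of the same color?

A valid 2-coloring puts {3, 5, 6, 7, 12} on one side and {1, 2, 4, 8, 9, 10, 11, 13} on the other; every edge crosses between the two sides.

Yes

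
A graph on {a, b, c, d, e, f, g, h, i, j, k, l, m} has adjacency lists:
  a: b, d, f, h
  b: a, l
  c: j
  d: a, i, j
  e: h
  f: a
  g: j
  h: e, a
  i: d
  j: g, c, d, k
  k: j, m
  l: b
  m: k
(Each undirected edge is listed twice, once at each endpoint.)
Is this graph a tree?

The graph has 13 vertices and 12 edges.
It is connected with exactly 12 edges, hence acyclic — it is a tree.

Yes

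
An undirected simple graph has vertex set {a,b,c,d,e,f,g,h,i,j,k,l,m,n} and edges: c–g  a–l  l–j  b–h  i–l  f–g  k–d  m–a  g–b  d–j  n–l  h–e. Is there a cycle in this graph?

No

The graph has 14 vertices, 12 edges, and 2 connected components.
Since 12 = 14 - 2, the graph is a forest and contains no cycle.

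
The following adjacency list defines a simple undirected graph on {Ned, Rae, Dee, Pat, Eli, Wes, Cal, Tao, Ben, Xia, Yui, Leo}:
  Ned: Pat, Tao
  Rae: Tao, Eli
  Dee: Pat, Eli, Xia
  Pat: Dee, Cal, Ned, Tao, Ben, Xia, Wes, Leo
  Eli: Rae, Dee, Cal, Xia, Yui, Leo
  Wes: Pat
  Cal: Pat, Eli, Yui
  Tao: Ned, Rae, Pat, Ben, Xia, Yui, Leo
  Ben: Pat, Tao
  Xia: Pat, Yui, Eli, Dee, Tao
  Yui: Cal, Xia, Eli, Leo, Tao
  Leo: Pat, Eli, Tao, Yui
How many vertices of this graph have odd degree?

6

Degrees: Ned:2, Rae:2, Dee:3, Pat:8, Eli:6, Wes:1, Cal:3, Tao:7, Ben:2, Xia:5, Yui:5, Leo:4
Odd-degree vertices: Dee, Wes, Cal, Tao, Xia, Yui.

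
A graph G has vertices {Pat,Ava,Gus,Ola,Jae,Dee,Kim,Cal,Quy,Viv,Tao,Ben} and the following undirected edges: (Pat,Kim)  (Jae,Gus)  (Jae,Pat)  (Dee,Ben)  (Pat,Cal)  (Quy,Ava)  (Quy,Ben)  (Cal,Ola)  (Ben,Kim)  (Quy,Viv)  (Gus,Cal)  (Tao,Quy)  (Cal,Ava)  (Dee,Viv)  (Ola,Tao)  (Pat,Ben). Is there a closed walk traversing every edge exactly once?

Yes

Degrees: Pat:4, Ava:2, Gus:2, Ola:2, Jae:2, Dee:2, Kim:2, Cal:4, Quy:4, Viv:2, Tao:2, Ben:4
Every vertex has even degree and the edges form a single connected piece, so an Eulerian circuit exists.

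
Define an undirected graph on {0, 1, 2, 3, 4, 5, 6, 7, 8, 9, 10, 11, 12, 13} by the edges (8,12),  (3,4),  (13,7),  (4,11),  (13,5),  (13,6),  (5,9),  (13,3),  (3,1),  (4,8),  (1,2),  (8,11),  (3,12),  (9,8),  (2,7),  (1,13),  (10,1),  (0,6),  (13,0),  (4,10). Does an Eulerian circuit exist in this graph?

Degrees: 0:2, 1:4, 2:2, 3:4, 4:4, 5:2, 6:2, 7:2, 8:4, 9:2, 10:2, 11:2, 12:2, 13:6
Every vertex has even degree and the edges form a single connected piece, so an Eulerian circuit exists.

Yes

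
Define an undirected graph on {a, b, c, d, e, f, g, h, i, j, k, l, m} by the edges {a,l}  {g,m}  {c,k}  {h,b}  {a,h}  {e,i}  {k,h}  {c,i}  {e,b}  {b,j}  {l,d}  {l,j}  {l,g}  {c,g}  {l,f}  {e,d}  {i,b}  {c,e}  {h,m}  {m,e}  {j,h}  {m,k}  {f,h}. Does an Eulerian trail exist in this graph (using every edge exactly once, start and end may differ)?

Degrees: a:2, b:4, c:4, d:2, e:5, f:2, g:3, h:6, i:3, j:3, k:3, l:5, m:4
Odd-degree vertices: e, g, i, j, k, l (6 total).
An Eulerian trail requires 0 or 2 odd-degree vertices; here there are 6.

No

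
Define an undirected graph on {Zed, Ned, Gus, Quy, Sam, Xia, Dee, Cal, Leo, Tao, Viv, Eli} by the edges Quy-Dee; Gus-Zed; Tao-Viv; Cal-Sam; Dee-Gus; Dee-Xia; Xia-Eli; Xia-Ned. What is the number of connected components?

4

Component: {Leo}
Component: {Sam, Cal}
Component: {Tao, Viv}
Component: {Zed, Ned, Gus, Quy, Xia, Dee, Eli}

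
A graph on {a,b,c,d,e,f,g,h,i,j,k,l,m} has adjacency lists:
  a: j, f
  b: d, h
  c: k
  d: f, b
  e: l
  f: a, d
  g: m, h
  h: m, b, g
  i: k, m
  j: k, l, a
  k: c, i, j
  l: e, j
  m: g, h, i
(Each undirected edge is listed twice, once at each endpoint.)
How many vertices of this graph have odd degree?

Degrees: a:2, b:2, c:1, d:2, e:1, f:2, g:2, h:3, i:2, j:3, k:3, l:2, m:3
Odd-degree vertices: c, e, h, j, k, m.

6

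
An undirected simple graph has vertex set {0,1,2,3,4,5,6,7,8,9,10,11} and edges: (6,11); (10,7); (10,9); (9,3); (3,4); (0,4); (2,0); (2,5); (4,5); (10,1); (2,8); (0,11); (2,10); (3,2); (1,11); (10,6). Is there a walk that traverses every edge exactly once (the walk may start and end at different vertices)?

Degrees: 0:3, 1:2, 2:5, 3:3, 4:3, 5:2, 6:2, 7:1, 8:1, 9:2, 10:5, 11:3
Odd-degree vertices: 0, 2, 3, 4, 7, 8, 10, 11 (8 total).
With 8 odd-degree vertices (more than two), no single trail can use every edge.

No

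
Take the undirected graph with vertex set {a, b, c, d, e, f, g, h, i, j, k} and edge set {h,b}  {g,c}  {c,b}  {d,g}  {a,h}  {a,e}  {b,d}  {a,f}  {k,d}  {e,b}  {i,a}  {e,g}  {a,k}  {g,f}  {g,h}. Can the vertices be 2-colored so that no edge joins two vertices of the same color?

The cycle a-h-b-d-k-a has length 5, which is odd, so the graph is not bipartite.

No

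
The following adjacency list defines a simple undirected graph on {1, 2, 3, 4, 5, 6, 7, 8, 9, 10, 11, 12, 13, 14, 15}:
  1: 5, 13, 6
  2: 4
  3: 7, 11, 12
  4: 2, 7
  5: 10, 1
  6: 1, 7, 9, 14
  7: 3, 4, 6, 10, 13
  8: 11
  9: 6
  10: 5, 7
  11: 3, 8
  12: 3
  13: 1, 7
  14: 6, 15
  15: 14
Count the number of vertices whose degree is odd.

Degrees: 1:3, 2:1, 3:3, 4:2, 5:2, 6:4, 7:5, 8:1, 9:1, 10:2, 11:2, 12:1, 13:2, 14:2, 15:1
Odd-degree vertices: 1, 2, 3, 7, 8, 9, 12, 15.

8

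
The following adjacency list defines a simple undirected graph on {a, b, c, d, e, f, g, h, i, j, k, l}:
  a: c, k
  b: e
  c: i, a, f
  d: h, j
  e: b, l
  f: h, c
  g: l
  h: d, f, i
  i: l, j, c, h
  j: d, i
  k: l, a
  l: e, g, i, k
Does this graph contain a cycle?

Yes

The graph has 12 vertices, 14 edges, and 1 connected component.
Since 14 > 12 - 1, a cycle must exist; for instance a-c-i-l-k-a.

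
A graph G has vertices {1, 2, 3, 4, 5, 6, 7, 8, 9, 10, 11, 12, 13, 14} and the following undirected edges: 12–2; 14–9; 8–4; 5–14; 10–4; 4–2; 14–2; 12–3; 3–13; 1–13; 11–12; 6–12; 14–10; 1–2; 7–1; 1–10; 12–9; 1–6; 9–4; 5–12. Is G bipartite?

The cycle 1-13-3-12-2-1 has length 5, which is odd, so the graph is not bipartite.

No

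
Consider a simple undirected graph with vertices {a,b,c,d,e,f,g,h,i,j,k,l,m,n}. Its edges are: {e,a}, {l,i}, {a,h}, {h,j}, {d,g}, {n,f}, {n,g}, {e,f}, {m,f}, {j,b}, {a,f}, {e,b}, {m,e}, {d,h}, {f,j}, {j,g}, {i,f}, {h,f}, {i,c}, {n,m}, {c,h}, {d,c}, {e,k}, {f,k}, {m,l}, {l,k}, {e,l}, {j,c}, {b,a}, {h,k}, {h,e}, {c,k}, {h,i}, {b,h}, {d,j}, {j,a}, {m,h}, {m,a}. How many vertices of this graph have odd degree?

Degrees: a:6, b:4, c:5, d:4, e:7, f:8, g:3, h:10, i:4, j:7, k:5, l:4, m:6, n:3
Odd-degree vertices: c, e, g, j, k, n.

6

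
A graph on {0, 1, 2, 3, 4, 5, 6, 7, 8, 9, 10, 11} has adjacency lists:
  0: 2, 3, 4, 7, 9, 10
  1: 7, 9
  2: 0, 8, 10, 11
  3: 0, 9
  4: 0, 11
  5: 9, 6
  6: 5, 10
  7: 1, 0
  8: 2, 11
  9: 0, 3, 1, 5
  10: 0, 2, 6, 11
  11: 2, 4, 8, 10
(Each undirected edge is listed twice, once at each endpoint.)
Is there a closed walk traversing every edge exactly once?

Degrees: 0:6, 1:2, 2:4, 3:2, 4:2, 5:2, 6:2, 7:2, 8:2, 9:4, 10:4, 11:4
Every vertex has even degree and the edges form a single connected piece, so an Eulerian circuit exists.

Yes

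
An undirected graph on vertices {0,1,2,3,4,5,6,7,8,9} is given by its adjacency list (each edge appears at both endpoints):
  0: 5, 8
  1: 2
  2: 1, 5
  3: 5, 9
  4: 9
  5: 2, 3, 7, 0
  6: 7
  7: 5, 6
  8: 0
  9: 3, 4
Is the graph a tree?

The graph has 10 vertices and 9 edges.
Connected and |E| = |V| - 1, which characterizes a tree.

Yes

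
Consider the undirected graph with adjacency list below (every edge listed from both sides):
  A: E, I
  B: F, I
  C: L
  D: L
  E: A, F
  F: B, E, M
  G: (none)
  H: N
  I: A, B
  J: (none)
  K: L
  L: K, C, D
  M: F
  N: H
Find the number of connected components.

Component: {G}
Component: {J}
Component: {H, N}
Component: {C, D, K, L}
Component: {A, B, E, F, I, M}

5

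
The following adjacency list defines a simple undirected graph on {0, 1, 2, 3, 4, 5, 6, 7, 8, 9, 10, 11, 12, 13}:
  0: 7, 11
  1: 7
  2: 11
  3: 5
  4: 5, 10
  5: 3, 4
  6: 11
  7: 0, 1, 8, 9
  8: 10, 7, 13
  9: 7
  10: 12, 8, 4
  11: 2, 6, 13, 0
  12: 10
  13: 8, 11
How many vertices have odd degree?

Degrees: 0:2, 1:1, 2:1, 3:1, 4:2, 5:2, 6:1, 7:4, 8:3, 9:1, 10:3, 11:4, 12:1, 13:2
Odd-degree vertices: 1, 2, 3, 6, 8, 9, 10, 12.

8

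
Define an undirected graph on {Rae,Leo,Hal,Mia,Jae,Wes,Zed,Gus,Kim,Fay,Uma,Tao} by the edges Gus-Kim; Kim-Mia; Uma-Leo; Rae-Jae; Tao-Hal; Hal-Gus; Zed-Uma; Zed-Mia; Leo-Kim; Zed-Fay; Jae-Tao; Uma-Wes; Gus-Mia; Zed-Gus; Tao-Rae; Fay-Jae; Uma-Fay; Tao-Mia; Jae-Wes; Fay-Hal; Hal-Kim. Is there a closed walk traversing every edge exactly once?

Degrees: Rae:2, Leo:2, Hal:4, Mia:4, Jae:4, Wes:2, Zed:4, Gus:4, Kim:4, Fay:4, Uma:4, Tao:4
All degrees are even and the non-isolated vertices are connected — an Eulerian circuit exists.

Yes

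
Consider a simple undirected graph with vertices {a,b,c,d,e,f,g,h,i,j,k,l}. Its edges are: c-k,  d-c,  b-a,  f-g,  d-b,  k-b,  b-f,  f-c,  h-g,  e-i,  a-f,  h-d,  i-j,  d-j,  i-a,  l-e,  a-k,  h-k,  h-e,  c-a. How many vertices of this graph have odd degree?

Degrees: a:5, b:4, c:4, d:4, e:3, f:4, g:2, h:4, i:3, j:2, k:4, l:1
Odd-degree vertices: a, e, i, l.

4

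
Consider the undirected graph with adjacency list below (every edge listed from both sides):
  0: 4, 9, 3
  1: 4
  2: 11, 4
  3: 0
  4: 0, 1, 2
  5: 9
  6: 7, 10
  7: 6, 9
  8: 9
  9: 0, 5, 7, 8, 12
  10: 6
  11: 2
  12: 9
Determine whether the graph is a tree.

Yes

The graph has 13 vertices and 12 edges.
Connected and |E| = |V| - 1, which characterizes a tree.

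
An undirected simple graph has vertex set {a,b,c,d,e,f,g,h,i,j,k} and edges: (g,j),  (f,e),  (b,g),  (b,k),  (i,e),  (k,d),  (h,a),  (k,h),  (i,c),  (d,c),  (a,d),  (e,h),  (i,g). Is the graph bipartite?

Yes

A valid 2-coloring puts {b, d, f, h, i, j} on one side and {a, c, e, g, k} on the other; every edge crosses between the two sides.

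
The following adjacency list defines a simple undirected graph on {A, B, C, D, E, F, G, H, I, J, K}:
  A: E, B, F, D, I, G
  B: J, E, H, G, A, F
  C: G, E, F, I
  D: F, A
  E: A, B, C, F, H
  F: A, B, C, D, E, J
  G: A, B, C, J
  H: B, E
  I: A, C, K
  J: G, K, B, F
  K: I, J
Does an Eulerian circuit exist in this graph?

No

Degrees: A:6, B:6, C:4, D:2, E:5, F:6, G:4, H:2, I:3, J:4, K:2
Vertices with odd degree: E, I. An Eulerian circuit requires all degrees even.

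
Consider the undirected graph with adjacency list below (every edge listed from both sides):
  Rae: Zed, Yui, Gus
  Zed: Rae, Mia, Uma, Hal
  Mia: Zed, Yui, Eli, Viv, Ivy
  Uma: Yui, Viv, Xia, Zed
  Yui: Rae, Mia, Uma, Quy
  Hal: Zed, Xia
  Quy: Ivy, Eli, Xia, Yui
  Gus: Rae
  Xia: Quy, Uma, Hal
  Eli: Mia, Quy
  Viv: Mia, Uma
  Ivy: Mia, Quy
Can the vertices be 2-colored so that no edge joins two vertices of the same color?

Yes

Partition the vertices as {Zed, Yui, Gus, Xia, Eli, Viv, Ivy} vs {Rae, Mia, Uma, Hal, Quy}. Each listed edge has one endpoint in each part, so the graph is bipartite.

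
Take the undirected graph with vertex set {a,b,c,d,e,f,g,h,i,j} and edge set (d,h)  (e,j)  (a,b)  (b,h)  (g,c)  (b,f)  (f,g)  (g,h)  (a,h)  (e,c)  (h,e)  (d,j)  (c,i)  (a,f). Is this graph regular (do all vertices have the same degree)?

Degrees: a:3, b:3, c:3, d:2, e:3, f:3, g:3, h:5, i:1, j:2
Vertex i has degree 1 while h has degree 5, so the graph is not regular.

No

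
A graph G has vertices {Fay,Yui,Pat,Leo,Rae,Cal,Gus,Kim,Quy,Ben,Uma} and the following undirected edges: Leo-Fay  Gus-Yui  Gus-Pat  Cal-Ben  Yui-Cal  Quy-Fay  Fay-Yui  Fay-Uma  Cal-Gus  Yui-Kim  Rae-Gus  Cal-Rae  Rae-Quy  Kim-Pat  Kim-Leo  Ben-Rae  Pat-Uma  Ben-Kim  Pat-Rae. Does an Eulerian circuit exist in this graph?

Degrees: Fay:4, Yui:4, Pat:4, Leo:2, Rae:5, Cal:4, Gus:4, Kim:4, Quy:2, Ben:3, Uma:2
Rae, Ben have odd degree; an Eulerian circuit needs every degree to be even, so none exists.

No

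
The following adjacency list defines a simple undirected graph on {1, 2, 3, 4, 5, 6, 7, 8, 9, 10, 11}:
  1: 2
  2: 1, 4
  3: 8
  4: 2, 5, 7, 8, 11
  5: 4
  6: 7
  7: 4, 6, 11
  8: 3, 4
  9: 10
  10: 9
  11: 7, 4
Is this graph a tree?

No

The graph has 11 vertices and 10 edges.
It splits into 2 components, so it cannot be a tree.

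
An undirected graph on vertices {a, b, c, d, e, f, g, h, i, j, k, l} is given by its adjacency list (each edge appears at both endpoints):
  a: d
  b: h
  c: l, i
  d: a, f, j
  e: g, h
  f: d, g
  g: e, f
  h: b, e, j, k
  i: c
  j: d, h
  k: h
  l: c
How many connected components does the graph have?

2

Component: {c, i, l}
Component: {a, b, d, e, f, g, h, j, k}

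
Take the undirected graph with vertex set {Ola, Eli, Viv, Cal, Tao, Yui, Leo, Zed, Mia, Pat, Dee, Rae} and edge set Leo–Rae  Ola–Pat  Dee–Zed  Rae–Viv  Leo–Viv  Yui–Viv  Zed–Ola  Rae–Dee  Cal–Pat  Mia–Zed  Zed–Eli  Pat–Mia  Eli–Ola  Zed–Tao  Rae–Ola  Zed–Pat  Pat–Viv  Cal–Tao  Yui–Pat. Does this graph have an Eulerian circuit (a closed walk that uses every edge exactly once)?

Yes

Degrees: Ola:4, Eli:2, Viv:4, Cal:2, Tao:2, Yui:2, Leo:2, Zed:6, Mia:2, Pat:6, Dee:2, Rae:4
All degrees are even and the non-isolated vertices are connected — an Eulerian circuit exists.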